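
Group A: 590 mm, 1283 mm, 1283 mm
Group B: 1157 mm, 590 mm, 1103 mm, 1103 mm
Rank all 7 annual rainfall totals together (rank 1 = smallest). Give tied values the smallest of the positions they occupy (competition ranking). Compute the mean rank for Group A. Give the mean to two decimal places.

4.33

Sorted (ascending): 590, 590, 1103, 1103, 1157, 1283, 1283
The 2 values of 590 occupy positions 1–2 → each gets rank 1.
The 2 values of 1103 occupy positions 3–4 → each gets rank 3.
The 2 values of 1283 occupy positions 6–7 → each gets rank 6.
Group A values → pooled ranks: 590→1, 1283→6, 1283→6
Mean rank = (1 + 6 + 6) / 3 = 4.33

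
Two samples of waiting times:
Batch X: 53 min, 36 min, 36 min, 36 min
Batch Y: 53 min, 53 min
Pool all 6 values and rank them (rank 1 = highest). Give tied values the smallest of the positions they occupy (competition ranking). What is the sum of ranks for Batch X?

Sorted (descending): 53, 53, 53, 36, 36, 36
The 3 values of 53 occupy positions 1–3 → each gets rank 1.
The 3 values of 36 occupy positions 4–6 → each gets rank 4.
Batch X values → pooled ranks: 53→1, 36→4, 36→4, 36→4
Rank sum = 1 + 4 + 4 + 4 = 13

13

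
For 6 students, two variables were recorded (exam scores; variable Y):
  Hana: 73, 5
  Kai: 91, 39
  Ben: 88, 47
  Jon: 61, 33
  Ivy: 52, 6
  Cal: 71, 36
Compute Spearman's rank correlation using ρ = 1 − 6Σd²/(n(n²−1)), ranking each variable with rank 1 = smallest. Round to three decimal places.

Ranks of variable 1: 4, 6, 5, 2, 1, 3
Ranks of variable 2: 1, 5, 6, 3, 2, 4
d = r₁ − r₂: 3, 1, -1, -1, -1, -1
d²: 9, 1, 1, 1, 1, 1; Σd² = 14
ρ = 1 − 6·14/(6·35) = 1 − 84/210 = 0.600

0.600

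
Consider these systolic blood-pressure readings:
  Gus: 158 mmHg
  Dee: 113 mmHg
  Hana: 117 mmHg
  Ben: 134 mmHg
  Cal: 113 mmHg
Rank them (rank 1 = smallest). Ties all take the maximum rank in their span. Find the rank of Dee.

Sorted (ascending): 113, 113, 117, 134, 158
The 2 values of 113 occupy positions 1–2 → each gets rank 2.
Dee has value 113 mmHg → rank 2.

2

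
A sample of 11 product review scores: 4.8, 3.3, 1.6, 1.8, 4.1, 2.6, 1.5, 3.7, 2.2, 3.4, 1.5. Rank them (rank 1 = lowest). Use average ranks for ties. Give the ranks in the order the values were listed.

11, 7, 3, 4, 10, 6, 1.5, 9, 5, 8, 1.5

Sorted (ascending): 1.5, 1.5, 1.6, 1.8, 2.2, 2.6, 3.3, 3.4, 3.7, 4.1, 4.8
The 2 values of 1.5 occupy positions 1–2 → average rank (1+2)/2 = 1.5.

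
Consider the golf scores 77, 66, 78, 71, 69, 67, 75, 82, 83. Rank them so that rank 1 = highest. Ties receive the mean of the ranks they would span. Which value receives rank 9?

Sorted (descending): 83, 82, 78, 77, 75, 71, 69, 67, 66
No ties — each value takes its position as its rank.
Rank 9 → value 66.

66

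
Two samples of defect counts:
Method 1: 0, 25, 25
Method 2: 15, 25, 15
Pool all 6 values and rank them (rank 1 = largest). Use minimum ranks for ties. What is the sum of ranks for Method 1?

8

Sorted (descending): 25, 25, 25, 15, 15, 0
The 3 values of 25 occupy positions 1–3 → each gets rank 1.
The 2 values of 15 occupy positions 4–5 → each gets rank 4.
Method 1 values → pooled ranks: 0→6, 25→1, 25→1
Rank sum = 6 + 1 + 1 = 8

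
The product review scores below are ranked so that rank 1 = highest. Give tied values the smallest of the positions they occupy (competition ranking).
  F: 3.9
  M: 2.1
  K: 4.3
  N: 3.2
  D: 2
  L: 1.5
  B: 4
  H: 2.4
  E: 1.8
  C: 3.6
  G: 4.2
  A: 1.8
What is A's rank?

10

Sorted (descending): 4.3, 4.2, 4, 3.9, 3.6, 3.2, 2.4, 2.1, 2, 1.8, 1.8, 1.5
The 2 values of 1.8 occupy positions 10–11 → each gets rank 10.
A has value 1.8 → rank 10.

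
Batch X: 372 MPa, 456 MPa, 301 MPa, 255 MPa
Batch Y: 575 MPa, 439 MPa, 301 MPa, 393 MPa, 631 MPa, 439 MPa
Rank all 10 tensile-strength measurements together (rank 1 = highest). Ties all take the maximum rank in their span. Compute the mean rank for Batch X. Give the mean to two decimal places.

7.25

Sorted (descending): 631, 575, 456, 439, 439, 393, 372, 301, 301, 255
The 2 values of 439 occupy positions 4–5 → each gets rank 5.
The 2 values of 301 occupy positions 8–9 → each gets rank 9.
Batch X values → pooled ranks: 372→7, 456→3, 301→9, 255→10
Mean rank = (7 + 3 + 9 + 10) / 4 = 7.25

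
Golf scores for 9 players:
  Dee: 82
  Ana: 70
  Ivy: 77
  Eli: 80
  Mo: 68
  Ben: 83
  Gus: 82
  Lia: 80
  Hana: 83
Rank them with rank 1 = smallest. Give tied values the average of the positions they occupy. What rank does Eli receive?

Sorted (ascending): 68, 70, 77, 80, 80, 82, 82, 83, 83
The 2 values of 80 occupy positions 4–5 → average rank (4+5)/2 = 4.5.
The 2 values of 82 occupy positions 6–7 → average rank (6+7)/2 = 6.5.
The 2 values of 83 occupy positions 8–9 → average rank (8+9)/2 = 8.5.
Eli has value 80 → rank 4.5.

4.5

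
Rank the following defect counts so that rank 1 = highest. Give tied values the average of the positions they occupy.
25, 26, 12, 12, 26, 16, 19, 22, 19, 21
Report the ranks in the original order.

3, 1.5, 9.5, 9.5, 1.5, 8, 6.5, 4, 6.5, 5

Sorted (descending): 26, 26, 25, 22, 21, 19, 19, 16, 12, 12
The 2 values of 26 occupy positions 1–2 → average rank (1+2)/2 = 1.5.
The 2 values of 19 occupy positions 6–7 → average rank (6+7)/2 = 6.5.
The 2 values of 12 occupy positions 9–10 → average rank (9+10)/2 = 9.5.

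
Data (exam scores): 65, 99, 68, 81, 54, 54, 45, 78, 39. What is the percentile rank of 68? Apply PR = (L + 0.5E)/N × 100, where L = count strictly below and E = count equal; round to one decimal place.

N = 9.
Strictly below 68: 5. Equal to 68: 1.
PR = (5 + 0.5·1)/9 × 100 = 61.1

61.1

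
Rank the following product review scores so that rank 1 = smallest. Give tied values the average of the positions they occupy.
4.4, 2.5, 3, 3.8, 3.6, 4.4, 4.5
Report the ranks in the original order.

Sorted (ascending): 2.5, 3, 3.6, 3.8, 4.4, 4.4, 4.5
The 2 values of 4.4 occupy positions 5–6 → average rank (5+6)/2 = 5.5.

5.5, 1, 2, 4, 3, 5.5, 7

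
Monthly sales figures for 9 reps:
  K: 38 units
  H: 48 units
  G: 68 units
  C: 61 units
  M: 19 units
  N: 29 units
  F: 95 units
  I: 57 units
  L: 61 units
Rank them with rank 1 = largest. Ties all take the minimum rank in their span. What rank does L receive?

Sorted (descending): 95, 68, 61, 61, 57, 48, 38, 29, 19
The 2 values of 61 occupy positions 3–4 → each gets rank 3.
L has value 61 units → rank 3.

3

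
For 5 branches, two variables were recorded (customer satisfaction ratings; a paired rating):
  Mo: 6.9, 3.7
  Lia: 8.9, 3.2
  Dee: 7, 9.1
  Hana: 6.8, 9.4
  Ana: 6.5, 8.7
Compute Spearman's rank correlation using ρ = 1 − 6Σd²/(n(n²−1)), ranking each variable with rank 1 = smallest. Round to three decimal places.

-0.500

Ranks of variable 1: 3, 5, 4, 2, 1
Ranks of variable 2: 2, 1, 4, 5, 3
d = r₁ − r₂: 1, 4, 0, -3, -2
d²: 1, 16, 0, 9, 4; Σd² = 30
ρ = 1 − 6·30/(5·24) = 1 − 180/120 = -0.500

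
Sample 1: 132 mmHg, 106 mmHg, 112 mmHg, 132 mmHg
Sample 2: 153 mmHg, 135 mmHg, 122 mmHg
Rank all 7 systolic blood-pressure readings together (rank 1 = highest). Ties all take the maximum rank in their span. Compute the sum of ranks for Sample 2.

8

Sorted (descending): 153, 135, 132, 132, 122, 112, 106
The 2 values of 132 occupy positions 3–4 → each gets rank 4.
Sample 2 values → pooled ranks: 153→1, 135→2, 122→5
Rank sum = 1 + 2 + 5 = 8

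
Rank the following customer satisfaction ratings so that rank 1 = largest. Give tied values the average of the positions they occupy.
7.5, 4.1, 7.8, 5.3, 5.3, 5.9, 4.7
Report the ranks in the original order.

2, 7, 1, 4.5, 4.5, 3, 6

Sorted (descending): 7.8, 7.5, 5.9, 5.3, 5.3, 4.7, 4.1
The 2 values of 5.3 occupy positions 4–5 → average rank (4+5)/2 = 4.5.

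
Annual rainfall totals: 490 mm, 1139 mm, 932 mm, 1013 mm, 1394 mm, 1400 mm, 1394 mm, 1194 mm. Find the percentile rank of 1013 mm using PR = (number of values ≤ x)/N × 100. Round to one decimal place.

37.5

N = 8.
Strictly below 1013: 2. Equal to 1013: 1.
PR = 3/8 × 100 = 37.5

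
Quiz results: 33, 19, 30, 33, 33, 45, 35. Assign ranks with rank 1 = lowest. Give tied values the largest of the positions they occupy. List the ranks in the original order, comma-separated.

5, 1, 2, 5, 5, 7, 6

Sorted (ascending): 19, 30, 33, 33, 33, 35, 45
The 3 values of 33 occupy positions 3–5 → each gets rank 5.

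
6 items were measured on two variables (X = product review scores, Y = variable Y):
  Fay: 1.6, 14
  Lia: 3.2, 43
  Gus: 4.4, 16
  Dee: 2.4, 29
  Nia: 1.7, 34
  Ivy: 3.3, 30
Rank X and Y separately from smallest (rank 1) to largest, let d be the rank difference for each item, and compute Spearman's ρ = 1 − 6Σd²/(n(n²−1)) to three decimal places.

0.143

Ranks of variable 1: 1, 4, 6, 3, 2, 5
Ranks of variable 2: 1, 6, 2, 3, 5, 4
d = r₁ − r₂: 0, -2, 4, 0, -3, 1
d²: 0, 4, 16, 0, 9, 1; Σd² = 30
ρ = 1 − 6·30/(6·35) = 1 − 180/210 = 0.143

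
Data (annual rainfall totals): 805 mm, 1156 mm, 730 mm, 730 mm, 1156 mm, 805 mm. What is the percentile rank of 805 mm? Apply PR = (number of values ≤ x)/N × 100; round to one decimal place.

66.7

N = 6.
Strictly below 805: 2. Equal to 805: 2.
PR = 4/6 × 100 = 66.7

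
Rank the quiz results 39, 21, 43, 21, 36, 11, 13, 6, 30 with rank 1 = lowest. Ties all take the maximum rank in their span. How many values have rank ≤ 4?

3

Sorted (ascending): 6, 11, 13, 21, 21, 30, 36, 39, 43
The 2 values of 21 occupy positions 4–5 → each gets rank 5.
Ranks ≤ 4: {1, 2, 3} → 3 values.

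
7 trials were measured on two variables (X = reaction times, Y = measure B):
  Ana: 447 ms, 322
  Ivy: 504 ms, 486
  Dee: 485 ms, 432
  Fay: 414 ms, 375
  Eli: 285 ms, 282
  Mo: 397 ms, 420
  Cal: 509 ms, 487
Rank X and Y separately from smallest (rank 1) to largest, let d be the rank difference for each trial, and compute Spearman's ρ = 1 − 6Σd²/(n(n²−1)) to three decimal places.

0.857

Ranks of variable 1: 4, 6, 5, 3, 1, 2, 7
Ranks of variable 2: 2, 6, 5, 3, 1, 4, 7
d = r₁ − r₂: 2, 0, 0, 0, 0, -2, 0
d²: 4, 0, 0, 0, 0, 4, 0; Σd² = 8
ρ = 1 − 6·8/(7·48) = 1 − 48/336 = 0.857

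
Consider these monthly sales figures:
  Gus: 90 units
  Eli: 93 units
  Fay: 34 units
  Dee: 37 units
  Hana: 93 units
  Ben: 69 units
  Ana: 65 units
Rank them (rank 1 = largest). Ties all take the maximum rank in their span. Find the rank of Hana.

Sorted (descending): 93, 93, 90, 69, 65, 37, 34
The 2 values of 93 occupy positions 1–2 → each gets rank 2.
Hana has value 93 units → rank 2.

2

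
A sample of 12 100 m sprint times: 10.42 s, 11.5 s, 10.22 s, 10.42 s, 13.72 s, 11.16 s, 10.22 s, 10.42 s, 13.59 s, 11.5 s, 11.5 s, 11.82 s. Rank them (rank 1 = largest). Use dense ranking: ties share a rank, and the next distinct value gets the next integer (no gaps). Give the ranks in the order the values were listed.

6, 4, 7, 6, 1, 5, 7, 6, 2, 4, 4, 3

Sorted (descending): 13.72, 13.59, 11.82, 11.5, 11.5, 11.5, 11.16, 10.42, 10.42, 10.42, 10.22, 10.22
The 3 values of 11.5 share dense rank 4.
The 3 values of 10.42 share dense rank 6.
The 2 values of 10.22 share dense rank 7.
Remaining distinct values take the next consecutive integers.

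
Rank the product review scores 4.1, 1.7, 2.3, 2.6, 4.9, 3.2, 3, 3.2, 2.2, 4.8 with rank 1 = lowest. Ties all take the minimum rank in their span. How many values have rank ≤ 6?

Sorted (ascending): 1.7, 2.2, 2.3, 2.6, 3, 3.2, 3.2, 4.1, 4.8, 4.9
The 2 values of 3.2 occupy positions 6–7 → each gets rank 6.
Ranks ≤ 6: {1, 2, 3, 4, 5, 6, 6} → 7 values.

7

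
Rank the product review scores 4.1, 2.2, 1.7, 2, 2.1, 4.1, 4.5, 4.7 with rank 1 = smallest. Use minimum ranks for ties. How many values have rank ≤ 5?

Sorted (ascending): 1.7, 2, 2.1, 2.2, 4.1, 4.1, 4.5, 4.7
The 2 values of 4.1 occupy positions 5–6 → each gets rank 5.
Ranks ≤ 5: {1, 2, 3, 4, 5, 5} → 6 values.

6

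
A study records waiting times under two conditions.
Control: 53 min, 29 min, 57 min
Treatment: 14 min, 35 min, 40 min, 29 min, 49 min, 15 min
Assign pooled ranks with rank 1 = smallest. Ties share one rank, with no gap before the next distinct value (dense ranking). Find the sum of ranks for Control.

Sorted (ascending): 14, 15, 29, 29, 35, 40, 49, 53, 57
The 2 values of 29 share dense rank 3.
Remaining distinct values take the next consecutive integers.
Control values → pooled ranks: 53→7, 29→3, 57→8
Rank sum = 7 + 3 + 8 = 18

18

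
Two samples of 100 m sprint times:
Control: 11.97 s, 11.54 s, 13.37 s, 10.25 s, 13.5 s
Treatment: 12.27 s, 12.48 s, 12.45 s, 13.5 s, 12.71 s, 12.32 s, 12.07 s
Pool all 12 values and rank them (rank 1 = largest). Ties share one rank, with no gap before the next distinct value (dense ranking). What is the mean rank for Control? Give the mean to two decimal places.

Sorted (descending): 13.5, 13.5, 13.37, 12.71, 12.48, 12.45, 12.32, 12.27, 12.07, 11.97, 11.54, 10.25
The 2 values of 13.5 share dense rank 1.
Remaining distinct values take the next consecutive integers.
Control values → pooled ranks: 11.97→9, 11.54→10, 13.37→2, 10.25→11, 13.5→1
Mean rank = (9 + 10 + 2 + 11 + 1) / 5 = 6.60

6.60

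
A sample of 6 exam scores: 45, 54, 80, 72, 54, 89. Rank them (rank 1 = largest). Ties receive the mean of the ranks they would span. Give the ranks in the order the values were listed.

6, 4.5, 2, 3, 4.5, 1

Sorted (descending): 89, 80, 72, 54, 54, 45
The 2 values of 54 occupy positions 4–5 → average rank (4+5)/2 = 4.5.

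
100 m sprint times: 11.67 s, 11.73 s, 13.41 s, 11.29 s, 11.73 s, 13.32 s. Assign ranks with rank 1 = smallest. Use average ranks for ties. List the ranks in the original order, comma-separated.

2, 3.5, 6, 1, 3.5, 5

Sorted (ascending): 11.29, 11.67, 11.73, 11.73, 13.32, 13.41
The 2 values of 11.73 occupy positions 3–4 → average rank (3+4)/2 = 3.5.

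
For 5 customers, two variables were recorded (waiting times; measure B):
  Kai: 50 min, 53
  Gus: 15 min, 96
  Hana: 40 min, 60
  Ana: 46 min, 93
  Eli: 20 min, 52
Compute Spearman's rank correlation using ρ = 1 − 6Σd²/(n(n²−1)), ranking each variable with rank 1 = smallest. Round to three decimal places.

-0.300

Ranks of variable 1: 5, 1, 3, 4, 2
Ranks of variable 2: 2, 5, 3, 4, 1
d = r₁ − r₂: 3, -4, 0, 0, 1
d²: 9, 16, 0, 0, 1; Σd² = 26
ρ = 1 − 6·26/(5·24) = 1 − 156/120 = -0.300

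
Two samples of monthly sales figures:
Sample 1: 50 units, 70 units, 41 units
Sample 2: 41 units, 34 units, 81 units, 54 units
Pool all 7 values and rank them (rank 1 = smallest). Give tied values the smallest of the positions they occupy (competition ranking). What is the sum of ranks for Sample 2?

Sorted (ascending): 34, 41, 41, 50, 54, 70, 81
The 2 values of 41 occupy positions 2–3 → each gets rank 2.
Sample 2 values → pooled ranks: 41→2, 34→1, 81→7, 54→5
Rank sum = 2 + 1 + 7 + 5 = 15

15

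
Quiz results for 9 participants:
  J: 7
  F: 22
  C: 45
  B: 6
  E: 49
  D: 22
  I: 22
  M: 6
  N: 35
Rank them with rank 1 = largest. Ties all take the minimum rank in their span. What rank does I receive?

Sorted (descending): 49, 45, 35, 22, 22, 22, 7, 6, 6
The 3 values of 22 occupy positions 4–6 → each gets rank 4.
The 2 values of 6 occupy positions 8–9 → each gets rank 8.
I has value 22 → rank 4.

4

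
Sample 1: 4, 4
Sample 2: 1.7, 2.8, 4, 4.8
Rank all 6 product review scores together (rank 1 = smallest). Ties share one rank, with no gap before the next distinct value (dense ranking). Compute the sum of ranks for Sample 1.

Sorted (ascending): 1.7, 2.8, 4, 4, 4, 4.8
The 3 values of 4 share dense rank 3.
Remaining distinct values take the next consecutive integers.
Sample 1 values → pooled ranks: 4→3, 4→3
Rank sum = 3 + 3 = 6

6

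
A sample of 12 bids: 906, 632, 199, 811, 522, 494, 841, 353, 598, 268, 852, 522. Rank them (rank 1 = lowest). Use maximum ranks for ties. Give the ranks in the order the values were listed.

12, 8, 1, 9, 6, 4, 10, 3, 7, 2, 11, 6

Sorted (ascending): 199, 268, 353, 494, 522, 522, 598, 632, 811, 841, 852, 906
The 2 values of 522 occupy positions 5–6 → each gets rank 6.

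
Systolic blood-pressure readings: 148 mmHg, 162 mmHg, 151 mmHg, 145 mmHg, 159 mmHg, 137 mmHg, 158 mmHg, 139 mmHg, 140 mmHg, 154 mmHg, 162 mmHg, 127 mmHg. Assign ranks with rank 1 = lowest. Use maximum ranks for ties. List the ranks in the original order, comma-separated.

6, 12, 7, 5, 10, 2, 9, 3, 4, 8, 12, 1

Sorted (ascending): 127, 137, 139, 140, 145, 148, 151, 154, 158, 159, 162, 162
The 2 values of 162 occupy positions 11–12 → each gets rank 12.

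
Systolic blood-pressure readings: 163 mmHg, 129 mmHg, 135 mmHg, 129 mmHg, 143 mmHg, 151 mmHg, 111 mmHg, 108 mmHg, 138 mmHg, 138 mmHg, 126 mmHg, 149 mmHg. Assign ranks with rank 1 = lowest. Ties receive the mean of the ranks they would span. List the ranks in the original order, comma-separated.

Sorted (ascending): 108, 111, 126, 129, 129, 135, 138, 138, 143, 149, 151, 163
The 2 values of 129 occupy positions 4–5 → average rank (4+5)/2 = 4.5.
The 2 values of 138 occupy positions 7–8 → average rank (7+8)/2 = 7.5.

12, 4.5, 6, 4.5, 9, 11, 2, 1, 7.5, 7.5, 3, 10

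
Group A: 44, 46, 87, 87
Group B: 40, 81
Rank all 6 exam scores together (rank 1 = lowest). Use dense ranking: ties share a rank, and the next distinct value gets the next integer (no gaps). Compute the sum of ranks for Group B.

5

Sorted (ascending): 40, 44, 46, 81, 87, 87
The 2 values of 87 share dense rank 5.
Remaining distinct values take the next consecutive integers.
Group B values → pooled ranks: 40→1, 81→4
Rank sum = 1 + 4 = 5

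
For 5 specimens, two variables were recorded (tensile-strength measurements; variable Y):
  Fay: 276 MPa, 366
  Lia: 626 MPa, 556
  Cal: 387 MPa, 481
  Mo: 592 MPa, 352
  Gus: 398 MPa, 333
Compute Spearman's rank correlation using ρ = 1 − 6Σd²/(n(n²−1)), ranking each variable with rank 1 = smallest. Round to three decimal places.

0.200

Ranks of variable 1: 1, 5, 2, 4, 3
Ranks of variable 2: 3, 5, 4, 2, 1
d = r₁ − r₂: -2, 0, -2, 2, 2
d²: 4, 0, 4, 4, 4; Σd² = 16
ρ = 1 − 6·16/(5·24) = 1 − 96/120 = 0.200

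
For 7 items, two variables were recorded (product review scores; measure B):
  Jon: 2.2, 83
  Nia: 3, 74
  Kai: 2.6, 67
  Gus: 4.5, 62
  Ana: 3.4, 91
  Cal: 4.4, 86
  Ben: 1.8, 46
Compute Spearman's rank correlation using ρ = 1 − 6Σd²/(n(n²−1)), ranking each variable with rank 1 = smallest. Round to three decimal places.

Ranks of variable 1: 2, 4, 3, 7, 5, 6, 1
Ranks of variable 2: 5, 4, 3, 2, 7, 6, 1
d = r₁ − r₂: -3, 0, 0, 5, -2, 0, 0
d²: 9, 0, 0, 25, 4, 0, 0; Σd² = 38
ρ = 1 − 6·38/(7·48) = 1 − 228/336 = 0.321

0.321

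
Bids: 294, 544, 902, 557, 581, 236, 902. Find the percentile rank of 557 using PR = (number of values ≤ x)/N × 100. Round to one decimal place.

57.1

N = 7.
Strictly below 557: 3. Equal to 557: 1.
PR = 4/7 × 100 = 57.1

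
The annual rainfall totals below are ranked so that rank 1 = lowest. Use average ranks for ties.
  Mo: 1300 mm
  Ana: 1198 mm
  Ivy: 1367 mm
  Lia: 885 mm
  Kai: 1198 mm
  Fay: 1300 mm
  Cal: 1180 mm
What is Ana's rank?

Sorted (ascending): 885, 1180, 1198, 1198, 1300, 1300, 1367
The 2 values of 1198 occupy positions 3–4 → average rank (3+4)/2 = 3.5.
The 2 values of 1300 occupy positions 5–6 → average rank (5+6)/2 = 5.5.
Ana has value 1198 mm → rank 3.5.

3.5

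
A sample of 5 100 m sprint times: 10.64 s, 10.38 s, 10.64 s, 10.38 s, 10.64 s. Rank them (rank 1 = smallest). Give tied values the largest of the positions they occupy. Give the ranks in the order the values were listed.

Sorted (ascending): 10.38, 10.38, 10.64, 10.64, 10.64
The 2 values of 10.38 occupy positions 1–2 → each gets rank 2.
The 3 values of 10.64 occupy positions 3–5 → each gets rank 5.

5, 2, 5, 2, 5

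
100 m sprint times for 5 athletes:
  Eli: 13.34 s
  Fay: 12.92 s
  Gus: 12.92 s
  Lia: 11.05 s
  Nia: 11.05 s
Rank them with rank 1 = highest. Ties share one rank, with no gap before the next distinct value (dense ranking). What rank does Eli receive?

Sorted (descending): 13.34, 12.92, 12.92, 11.05, 11.05
The 2 values of 12.92 share dense rank 2.
The 2 values of 11.05 share dense rank 3.
Remaining distinct values take the next consecutive integers.
Eli has value 13.34 s → rank 1.

1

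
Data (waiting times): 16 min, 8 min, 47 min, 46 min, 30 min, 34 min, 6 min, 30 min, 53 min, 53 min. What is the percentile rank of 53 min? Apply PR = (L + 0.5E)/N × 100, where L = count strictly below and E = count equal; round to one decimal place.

N = 10.
Strictly below 53: 8. Equal to 53: 2.
PR = (8 + 0.5·2)/10 × 100 = 90.0

90.0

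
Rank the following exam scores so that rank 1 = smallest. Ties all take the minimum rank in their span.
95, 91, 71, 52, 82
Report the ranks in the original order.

Sorted (ascending): 52, 71, 82, 91, 95
No ties — each value takes its position as its rank.

5, 4, 2, 1, 3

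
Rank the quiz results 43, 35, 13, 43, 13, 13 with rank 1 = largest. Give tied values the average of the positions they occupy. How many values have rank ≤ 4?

Sorted (descending): 43, 43, 35, 13, 13, 13
The 2 values of 43 occupy positions 1–2 → average rank (1+2)/2 = 1.5.
The 3 values of 13 occupy positions 4–6 → average rank 5.
Ranks ≤ 4: {1.5, 1.5, 3} → 3 values.

3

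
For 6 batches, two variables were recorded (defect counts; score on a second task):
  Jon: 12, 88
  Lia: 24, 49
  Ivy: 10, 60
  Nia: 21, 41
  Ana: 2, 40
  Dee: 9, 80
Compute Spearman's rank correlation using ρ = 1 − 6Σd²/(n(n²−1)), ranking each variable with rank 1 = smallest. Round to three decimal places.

0.086

Ranks of variable 1: 4, 6, 3, 5, 1, 2
Ranks of variable 2: 6, 3, 4, 2, 1, 5
d = r₁ − r₂: -2, 3, -1, 3, 0, -3
d²: 4, 9, 1, 9, 0, 9; Σd² = 32
ρ = 1 − 6·32/(6·35) = 1 − 192/210 = 0.086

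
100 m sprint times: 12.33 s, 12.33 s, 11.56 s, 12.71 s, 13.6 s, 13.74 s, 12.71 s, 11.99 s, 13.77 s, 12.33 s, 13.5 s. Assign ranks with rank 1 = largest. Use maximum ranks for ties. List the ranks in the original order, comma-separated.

Sorted (descending): 13.77, 13.74, 13.6, 13.5, 12.71, 12.71, 12.33, 12.33, 12.33, 11.99, 11.56
The 2 values of 12.71 occupy positions 5–6 → each gets rank 6.
The 3 values of 12.33 occupy positions 7–9 → each gets rank 9.

9, 9, 11, 6, 3, 2, 6, 10, 1, 9, 4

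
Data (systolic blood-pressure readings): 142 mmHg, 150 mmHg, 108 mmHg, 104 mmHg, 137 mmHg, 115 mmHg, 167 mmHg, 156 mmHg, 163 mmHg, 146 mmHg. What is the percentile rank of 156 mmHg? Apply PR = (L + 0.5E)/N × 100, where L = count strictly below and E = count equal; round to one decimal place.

75.0

N = 10.
Strictly below 156: 7. Equal to 156: 1.
PR = (7 + 0.5·1)/10 × 100 = 75.0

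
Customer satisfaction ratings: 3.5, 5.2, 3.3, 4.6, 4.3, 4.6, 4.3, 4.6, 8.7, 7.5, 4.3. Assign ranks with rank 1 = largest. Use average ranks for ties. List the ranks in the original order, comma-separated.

Sorted (descending): 8.7, 7.5, 5.2, 4.6, 4.6, 4.6, 4.3, 4.3, 4.3, 3.5, 3.3
The 3 values of 4.6 occupy positions 4–6 → average rank 5.
The 3 values of 4.3 occupy positions 7–9 → average rank 8.

10, 3, 11, 5, 8, 5, 8, 5, 1, 2, 8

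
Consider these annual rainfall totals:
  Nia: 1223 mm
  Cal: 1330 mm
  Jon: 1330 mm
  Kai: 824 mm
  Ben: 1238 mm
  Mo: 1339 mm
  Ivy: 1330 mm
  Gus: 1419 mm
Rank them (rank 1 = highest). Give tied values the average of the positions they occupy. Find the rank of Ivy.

Sorted (descending): 1419, 1339, 1330, 1330, 1330, 1238, 1223, 824
The 3 values of 1330 occupy positions 3–5 → average rank 4.
Ivy has value 1330 mm → rank 4.

4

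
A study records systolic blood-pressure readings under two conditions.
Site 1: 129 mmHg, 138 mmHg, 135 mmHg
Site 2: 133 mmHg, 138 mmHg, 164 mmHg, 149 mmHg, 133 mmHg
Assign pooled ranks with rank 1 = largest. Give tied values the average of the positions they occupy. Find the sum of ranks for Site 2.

Sorted (descending): 164, 149, 138, 138, 135, 133, 133, 129
The 2 values of 138 occupy positions 3–4 → average rank (3+4)/2 = 3.5.
The 2 values of 133 occupy positions 6–7 → average rank (6+7)/2 = 6.5.
Site 2 values → pooled ranks: 133→6.5, 138→3.5, 164→1, 149→2, 133→6.5
Rank sum = 6.5 + 3.5 + 1 + 2 + 6.5 = 19.5

19.5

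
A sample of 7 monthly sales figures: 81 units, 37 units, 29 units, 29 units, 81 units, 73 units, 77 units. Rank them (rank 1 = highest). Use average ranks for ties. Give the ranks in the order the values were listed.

1.5, 5, 6.5, 6.5, 1.5, 4, 3

Sorted (descending): 81, 81, 77, 73, 37, 29, 29
The 2 values of 81 occupy positions 1–2 → average rank (1+2)/2 = 1.5.
The 2 values of 29 occupy positions 6–7 → average rank (6+7)/2 = 6.5.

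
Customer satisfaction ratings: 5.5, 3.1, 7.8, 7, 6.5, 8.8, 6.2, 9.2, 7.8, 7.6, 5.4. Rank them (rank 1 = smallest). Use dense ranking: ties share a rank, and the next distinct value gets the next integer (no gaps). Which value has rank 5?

6.5

Sorted (ascending): 3.1, 5.4, 5.5, 6.2, 6.5, 7, 7.6, 7.8, 7.8, 8.8, 9.2
The 2 values of 7.8 share dense rank 8.
Remaining distinct values take the next consecutive integers.
Rank 5 → value 6.5.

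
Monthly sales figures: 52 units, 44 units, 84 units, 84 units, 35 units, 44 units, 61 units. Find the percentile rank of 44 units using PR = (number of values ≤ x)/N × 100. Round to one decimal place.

42.9

N = 7.
Strictly below 44: 1. Equal to 44: 2.
PR = 3/7 × 100 = 42.9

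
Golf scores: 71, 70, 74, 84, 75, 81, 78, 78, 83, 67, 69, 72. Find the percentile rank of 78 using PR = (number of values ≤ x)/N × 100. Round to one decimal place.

N = 12.
Strictly below 78: 7. Equal to 78: 2.
PR = 9/12 × 100 = 75.0

75.0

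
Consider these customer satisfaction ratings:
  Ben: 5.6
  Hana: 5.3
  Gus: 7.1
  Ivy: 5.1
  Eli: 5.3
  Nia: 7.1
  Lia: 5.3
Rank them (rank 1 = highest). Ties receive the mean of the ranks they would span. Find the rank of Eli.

Sorted (descending): 7.1, 7.1, 5.6, 5.3, 5.3, 5.3, 5.1
The 2 values of 7.1 occupy positions 1–2 → average rank (1+2)/2 = 1.5.
The 3 values of 5.3 occupy positions 4–6 → average rank 5.
Eli has value 5.3 → rank 5.

5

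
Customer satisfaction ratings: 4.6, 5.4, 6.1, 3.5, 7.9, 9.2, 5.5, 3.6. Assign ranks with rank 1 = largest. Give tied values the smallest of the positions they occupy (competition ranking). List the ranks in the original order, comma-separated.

6, 5, 3, 8, 2, 1, 4, 7

Sorted (descending): 9.2, 7.9, 6.1, 5.5, 5.4, 4.6, 3.6, 3.5
No ties — each value takes its position as its rank.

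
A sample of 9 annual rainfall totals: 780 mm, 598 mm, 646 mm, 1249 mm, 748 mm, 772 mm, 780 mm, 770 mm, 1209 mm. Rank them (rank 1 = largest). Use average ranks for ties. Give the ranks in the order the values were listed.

3.5, 9, 8, 1, 7, 5, 3.5, 6, 2

Sorted (descending): 1249, 1209, 780, 780, 772, 770, 748, 646, 598
The 2 values of 780 occupy positions 3–4 → average rank (3+4)/2 = 3.5.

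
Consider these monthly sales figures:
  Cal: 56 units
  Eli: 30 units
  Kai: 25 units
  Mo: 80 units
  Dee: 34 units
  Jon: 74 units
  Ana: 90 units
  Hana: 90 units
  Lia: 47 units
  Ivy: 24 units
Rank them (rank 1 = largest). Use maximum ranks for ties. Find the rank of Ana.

2

Sorted (descending): 90, 90, 80, 74, 56, 47, 34, 30, 25, 24
The 2 values of 90 occupy positions 1–2 → each gets rank 2.
Ana has value 90 units → rank 2.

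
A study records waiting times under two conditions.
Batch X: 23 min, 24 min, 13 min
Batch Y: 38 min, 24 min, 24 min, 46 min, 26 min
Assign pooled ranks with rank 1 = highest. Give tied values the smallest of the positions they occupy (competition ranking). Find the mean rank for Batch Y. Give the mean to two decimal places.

Sorted (descending): 46, 38, 26, 24, 24, 24, 23, 13
The 3 values of 24 occupy positions 4–6 → each gets rank 4.
Batch Y values → pooled ranks: 38→2, 24→4, 24→4, 46→1, 26→3
Mean rank = (2 + 4 + 4 + 1 + 3) / 5 = 2.80

2.80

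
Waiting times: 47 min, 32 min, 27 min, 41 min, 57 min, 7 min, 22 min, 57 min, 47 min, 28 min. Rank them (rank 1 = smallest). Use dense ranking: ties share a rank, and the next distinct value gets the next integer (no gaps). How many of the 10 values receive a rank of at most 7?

8

Sorted (ascending): 7, 22, 27, 28, 32, 41, 47, 47, 57, 57
The 2 values of 47 share dense rank 7.
The 2 values of 57 share dense rank 8.
Remaining distinct values take the next consecutive integers.
Ranks ≤ 7: {1, 2, 3, 4, 5, 6, 7, 7} → 8 values.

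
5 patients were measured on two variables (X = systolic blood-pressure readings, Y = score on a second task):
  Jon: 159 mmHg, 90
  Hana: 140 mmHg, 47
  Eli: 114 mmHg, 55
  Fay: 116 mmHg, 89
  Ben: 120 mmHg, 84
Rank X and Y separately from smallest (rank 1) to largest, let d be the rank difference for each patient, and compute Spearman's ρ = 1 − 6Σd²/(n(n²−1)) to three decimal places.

0.300

Ranks of variable 1: 5, 4, 1, 2, 3
Ranks of variable 2: 5, 1, 2, 4, 3
d = r₁ − r₂: 0, 3, -1, -2, 0
d²: 0, 9, 1, 4, 0; Σd² = 14
ρ = 1 − 6·14/(5·24) = 1 − 84/120 = 0.300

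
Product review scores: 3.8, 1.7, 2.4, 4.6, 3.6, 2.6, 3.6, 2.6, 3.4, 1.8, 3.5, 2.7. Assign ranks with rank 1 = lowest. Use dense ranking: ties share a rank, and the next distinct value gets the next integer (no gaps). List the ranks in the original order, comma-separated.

Sorted (ascending): 1.7, 1.8, 2.4, 2.6, 2.6, 2.7, 3.4, 3.5, 3.6, 3.6, 3.8, 4.6
The 2 values of 2.6 share dense rank 4.
The 2 values of 3.6 share dense rank 8.
Remaining distinct values take the next consecutive integers.

9, 1, 3, 10, 8, 4, 8, 4, 6, 2, 7, 5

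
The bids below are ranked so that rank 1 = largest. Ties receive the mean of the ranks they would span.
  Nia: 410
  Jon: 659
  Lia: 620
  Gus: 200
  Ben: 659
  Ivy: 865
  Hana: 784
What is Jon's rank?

Sorted (descending): 865, 784, 659, 659, 620, 410, 200
The 2 values of 659 occupy positions 3–4 → average rank (3+4)/2 = 3.5.
Jon has value 659 → rank 3.5.

3.5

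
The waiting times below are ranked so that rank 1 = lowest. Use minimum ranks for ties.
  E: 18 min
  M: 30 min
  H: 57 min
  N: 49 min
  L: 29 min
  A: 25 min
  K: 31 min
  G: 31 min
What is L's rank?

3

Sorted (ascending): 18, 25, 29, 30, 31, 31, 49, 57
The 2 values of 31 occupy positions 5–6 → each gets rank 5.
L has value 29 min → rank 3.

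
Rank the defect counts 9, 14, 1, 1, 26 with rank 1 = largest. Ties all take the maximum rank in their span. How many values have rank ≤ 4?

3

Sorted (descending): 26, 14, 9, 1, 1
The 2 values of 1 occupy positions 4–5 → each gets rank 5.
Ranks ≤ 4: {1, 2, 3} → 3 values.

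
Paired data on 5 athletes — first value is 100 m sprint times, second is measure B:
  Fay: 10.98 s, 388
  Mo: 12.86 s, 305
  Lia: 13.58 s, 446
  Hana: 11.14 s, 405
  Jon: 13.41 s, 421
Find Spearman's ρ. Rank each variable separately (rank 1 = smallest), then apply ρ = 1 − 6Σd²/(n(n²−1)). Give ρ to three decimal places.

Ranks of variable 1: 1, 3, 5, 2, 4
Ranks of variable 2: 2, 1, 5, 3, 4
d = r₁ − r₂: -1, 2, 0, -1, 0
d²: 1, 4, 0, 1, 0; Σd² = 6
ρ = 1 − 6·6/(5·24) = 1 − 36/120 = 0.700

0.700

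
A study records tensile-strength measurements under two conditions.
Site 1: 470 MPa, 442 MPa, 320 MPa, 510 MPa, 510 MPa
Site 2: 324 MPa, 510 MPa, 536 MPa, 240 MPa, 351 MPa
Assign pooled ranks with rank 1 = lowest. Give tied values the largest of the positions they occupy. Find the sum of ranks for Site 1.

31

Sorted (ascending): 240, 320, 324, 351, 442, 470, 510, 510, 510, 536
The 3 values of 510 occupy positions 7–9 → each gets rank 9.
Site 1 values → pooled ranks: 470→6, 442→5, 320→2, 510→9, 510→9
Rank sum = 6 + 5 + 2 + 9 + 9 = 31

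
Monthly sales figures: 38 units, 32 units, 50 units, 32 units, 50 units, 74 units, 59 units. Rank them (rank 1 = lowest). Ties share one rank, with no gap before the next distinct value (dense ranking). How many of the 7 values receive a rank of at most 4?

Sorted (ascending): 32, 32, 38, 50, 50, 59, 74
The 2 values of 32 share dense rank 1.
The 2 values of 50 share dense rank 3.
Remaining distinct values take the next consecutive integers.
Ranks ≤ 4: {1, 1, 2, 3, 3, 4} → 6 values.

6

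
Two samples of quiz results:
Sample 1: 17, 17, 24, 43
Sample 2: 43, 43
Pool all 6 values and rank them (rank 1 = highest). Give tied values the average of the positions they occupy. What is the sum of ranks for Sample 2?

4

Sorted (descending): 43, 43, 43, 24, 17, 17
The 3 values of 43 occupy positions 1–3 → average rank 2.
The 2 values of 17 occupy positions 5–6 → average rank (5+6)/2 = 5.5.
Sample 2 values → pooled ranks: 43→2, 43→2
Rank sum = 2 + 2 = 4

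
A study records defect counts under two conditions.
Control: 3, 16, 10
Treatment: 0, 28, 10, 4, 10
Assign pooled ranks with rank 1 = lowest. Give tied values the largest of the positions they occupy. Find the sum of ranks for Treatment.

24

Sorted (ascending): 0, 3, 4, 10, 10, 10, 16, 28
The 3 values of 10 occupy positions 4–6 → each gets rank 6.
Treatment values → pooled ranks: 0→1, 28→8, 10→6, 4→3, 10→6
Rank sum = 1 + 8 + 6 + 3 + 6 = 24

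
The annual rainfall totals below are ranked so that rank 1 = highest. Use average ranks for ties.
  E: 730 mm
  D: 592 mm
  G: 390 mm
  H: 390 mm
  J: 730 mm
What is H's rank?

Sorted (descending): 730, 730, 592, 390, 390
The 2 values of 730 occupy positions 1–2 → average rank (1+2)/2 = 1.5.
The 2 values of 390 occupy positions 4–5 → average rank (4+5)/2 = 4.5.
H has value 390 mm → rank 4.5.

4.5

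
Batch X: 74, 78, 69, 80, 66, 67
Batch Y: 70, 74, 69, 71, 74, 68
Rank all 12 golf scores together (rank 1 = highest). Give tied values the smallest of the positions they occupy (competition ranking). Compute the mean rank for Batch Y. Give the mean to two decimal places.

6.17

Sorted (descending): 80, 78, 74, 74, 74, 71, 70, 69, 69, 68, 67, 66
The 3 values of 74 occupy positions 3–5 → each gets rank 3.
The 2 values of 69 occupy positions 8–9 → each gets rank 8.
Batch Y values → pooled ranks: 70→7, 74→3, 69→8, 71→6, 74→3, 68→10
Mean rank = (7 + 3 + 8 + 6 + 3 + 10) / 6 = 6.17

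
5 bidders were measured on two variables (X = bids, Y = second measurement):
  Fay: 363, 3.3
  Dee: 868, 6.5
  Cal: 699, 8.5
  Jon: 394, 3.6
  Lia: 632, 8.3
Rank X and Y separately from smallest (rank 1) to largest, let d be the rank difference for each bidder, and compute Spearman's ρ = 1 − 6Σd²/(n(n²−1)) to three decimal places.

Ranks of variable 1: 1, 5, 4, 2, 3
Ranks of variable 2: 1, 3, 5, 2, 4
d = r₁ − r₂: 0, 2, -1, 0, -1
d²: 0, 4, 1, 0, 1; Σd² = 6
ρ = 1 − 6·6/(5·24) = 1 − 36/120 = 0.700

0.700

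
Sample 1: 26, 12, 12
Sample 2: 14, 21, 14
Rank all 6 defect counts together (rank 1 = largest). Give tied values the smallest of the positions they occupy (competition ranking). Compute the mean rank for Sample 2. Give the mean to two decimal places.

2.67

Sorted (descending): 26, 21, 14, 14, 12, 12
The 2 values of 14 occupy positions 3–4 → each gets rank 3.
The 2 values of 12 occupy positions 5–6 → each gets rank 5.
Sample 2 values → pooled ranks: 14→3, 21→2, 14→3
Mean rank = (3 + 2 + 3) / 3 = 2.67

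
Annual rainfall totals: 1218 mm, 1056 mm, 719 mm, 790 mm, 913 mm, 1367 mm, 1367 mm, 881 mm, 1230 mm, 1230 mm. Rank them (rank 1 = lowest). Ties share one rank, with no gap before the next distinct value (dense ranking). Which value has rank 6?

Sorted (ascending): 719, 790, 881, 913, 1056, 1218, 1230, 1230, 1367, 1367
The 2 values of 1230 share dense rank 7.
The 2 values of 1367 share dense rank 8.
Remaining distinct values take the next consecutive integers.
Rank 6 → value 1218.

1218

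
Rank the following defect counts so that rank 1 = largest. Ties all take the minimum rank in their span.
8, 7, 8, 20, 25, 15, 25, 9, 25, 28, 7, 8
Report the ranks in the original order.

Sorted (descending): 28, 25, 25, 25, 20, 15, 9, 8, 8, 8, 7, 7
The 3 values of 25 occupy positions 2–4 → each gets rank 2.
The 3 values of 8 occupy positions 8–10 → each gets rank 8.
The 2 values of 7 occupy positions 11–12 → each gets rank 11.

8, 11, 8, 5, 2, 6, 2, 7, 2, 1, 11, 8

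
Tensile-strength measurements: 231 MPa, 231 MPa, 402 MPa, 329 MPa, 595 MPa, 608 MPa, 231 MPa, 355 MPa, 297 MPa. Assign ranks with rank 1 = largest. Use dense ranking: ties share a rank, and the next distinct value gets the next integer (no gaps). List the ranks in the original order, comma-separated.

7, 7, 3, 5, 2, 1, 7, 4, 6

Sorted (descending): 608, 595, 402, 355, 329, 297, 231, 231, 231
The 3 values of 231 share dense rank 7.
Remaining distinct values take the next consecutive integers.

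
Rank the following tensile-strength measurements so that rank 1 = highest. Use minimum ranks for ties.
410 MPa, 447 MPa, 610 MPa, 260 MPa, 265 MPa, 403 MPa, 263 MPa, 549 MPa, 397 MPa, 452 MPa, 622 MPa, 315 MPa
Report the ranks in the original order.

Sorted (descending): 622, 610, 549, 452, 447, 410, 403, 397, 315, 265, 263, 260
No ties — each value takes its position as its rank.

6, 5, 2, 12, 10, 7, 11, 3, 8, 4, 1, 9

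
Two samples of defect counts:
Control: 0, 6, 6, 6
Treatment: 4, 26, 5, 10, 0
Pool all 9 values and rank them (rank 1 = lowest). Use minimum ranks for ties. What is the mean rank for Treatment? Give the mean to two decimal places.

5.00

Sorted (ascending): 0, 0, 4, 5, 6, 6, 6, 10, 26
The 2 values of 0 occupy positions 1–2 → each gets rank 1.
The 3 values of 6 occupy positions 5–7 → each gets rank 5.
Treatment values → pooled ranks: 4→3, 26→9, 5→4, 10→8, 0→1
Mean rank = (3 + 9 + 4 + 8 + 1) / 5 = 5.00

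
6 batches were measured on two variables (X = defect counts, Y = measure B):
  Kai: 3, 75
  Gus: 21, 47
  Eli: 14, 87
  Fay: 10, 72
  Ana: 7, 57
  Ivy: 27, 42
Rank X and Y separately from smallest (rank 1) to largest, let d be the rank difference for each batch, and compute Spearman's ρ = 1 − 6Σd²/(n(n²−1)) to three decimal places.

-0.600

Ranks of variable 1: 1, 5, 4, 3, 2, 6
Ranks of variable 2: 5, 2, 6, 4, 3, 1
d = r₁ − r₂: -4, 3, -2, -1, -1, 5
d²: 16, 9, 4, 1, 1, 25; Σd² = 56
ρ = 1 − 6·56/(6·35) = 1 − 336/210 = -0.600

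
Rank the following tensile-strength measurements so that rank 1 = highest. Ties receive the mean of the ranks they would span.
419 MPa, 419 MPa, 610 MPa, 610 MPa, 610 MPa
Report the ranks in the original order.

4.5, 4.5, 2, 2, 2

Sorted (descending): 610, 610, 610, 419, 419
The 3 values of 610 occupy positions 1–3 → average rank 2.
The 2 values of 419 occupy positions 4–5 → average rank (4+5)/2 = 4.5.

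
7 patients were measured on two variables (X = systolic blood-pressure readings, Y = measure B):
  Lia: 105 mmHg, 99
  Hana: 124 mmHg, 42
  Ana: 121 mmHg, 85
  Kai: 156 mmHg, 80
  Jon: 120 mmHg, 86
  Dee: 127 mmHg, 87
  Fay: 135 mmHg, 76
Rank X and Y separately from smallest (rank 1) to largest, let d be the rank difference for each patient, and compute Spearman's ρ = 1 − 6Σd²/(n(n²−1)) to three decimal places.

Ranks of variable 1: 1, 4, 3, 7, 2, 5, 6
Ranks of variable 2: 7, 1, 4, 3, 5, 6, 2
d = r₁ − r₂: -6, 3, -1, 4, -3, -1, 4
d²: 36, 9, 1, 16, 9, 1, 16; Σd² = 88
ρ = 1 − 6·88/(7·48) = 1 − 528/336 = -0.571

-0.571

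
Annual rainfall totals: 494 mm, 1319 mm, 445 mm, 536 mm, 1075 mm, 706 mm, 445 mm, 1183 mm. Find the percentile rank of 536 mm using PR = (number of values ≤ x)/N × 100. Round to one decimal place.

N = 8.
Strictly below 536: 3. Equal to 536: 1.
PR = 4/8 × 100 = 50.0

50.0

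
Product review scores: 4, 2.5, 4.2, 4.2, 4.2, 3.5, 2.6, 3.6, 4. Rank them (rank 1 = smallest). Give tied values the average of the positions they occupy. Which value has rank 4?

Sorted (ascending): 2.5, 2.6, 3.5, 3.6, 4, 4, 4.2, 4.2, 4.2
The 2 values of 4 occupy positions 5–6 → average rank (5+6)/2 = 5.5.
The 3 values of 4.2 occupy positions 7–9 → average rank 8.
Rank 4 → value 3.6.

3.6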